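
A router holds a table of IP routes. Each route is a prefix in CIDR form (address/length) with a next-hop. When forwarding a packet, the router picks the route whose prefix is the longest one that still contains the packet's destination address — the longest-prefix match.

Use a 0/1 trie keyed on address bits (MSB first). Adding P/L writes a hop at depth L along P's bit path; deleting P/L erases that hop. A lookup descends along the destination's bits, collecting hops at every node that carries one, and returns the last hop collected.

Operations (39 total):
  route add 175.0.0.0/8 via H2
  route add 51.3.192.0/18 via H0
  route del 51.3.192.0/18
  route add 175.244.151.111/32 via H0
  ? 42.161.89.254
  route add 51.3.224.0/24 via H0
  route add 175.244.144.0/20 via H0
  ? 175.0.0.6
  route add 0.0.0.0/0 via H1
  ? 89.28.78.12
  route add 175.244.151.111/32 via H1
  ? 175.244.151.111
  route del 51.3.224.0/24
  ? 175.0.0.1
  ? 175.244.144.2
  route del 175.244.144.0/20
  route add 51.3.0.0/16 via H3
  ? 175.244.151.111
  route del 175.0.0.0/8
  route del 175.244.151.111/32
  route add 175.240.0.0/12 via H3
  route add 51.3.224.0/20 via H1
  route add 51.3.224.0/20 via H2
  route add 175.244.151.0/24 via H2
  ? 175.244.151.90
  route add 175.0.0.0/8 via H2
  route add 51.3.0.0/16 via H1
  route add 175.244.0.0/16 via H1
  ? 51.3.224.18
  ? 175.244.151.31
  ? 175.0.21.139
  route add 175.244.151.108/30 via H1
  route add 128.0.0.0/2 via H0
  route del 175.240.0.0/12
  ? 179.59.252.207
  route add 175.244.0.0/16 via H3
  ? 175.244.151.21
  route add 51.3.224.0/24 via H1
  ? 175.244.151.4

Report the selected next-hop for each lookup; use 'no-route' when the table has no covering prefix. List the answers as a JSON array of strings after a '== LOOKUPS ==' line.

Process each operation:
  + 175.0.0.0/8 (H2) depth=8
  + 51.3.192.0/18 (H0) depth=18
  del 51.3.192.0/18 (clear depth 18)
  + 175.244.151.111/32 (H0) depth=32
  lookup 42.161.89.254: bits 001 walk d0:-→d1:-→d2:-→d3:- -> no-route
  + 51.3.224.0/24 (H0) depth=24
  + 175.244.144.0/20 (H0) depth=20
  lookup 175.0.0.6: bits 10101111 walk d0:-→d1:-→d2:-→d3:-→d4:-→d5:-→d6:-→d7:-→d8:H2 -> H2
  + 0.0.0.0/0 (H1) depth=0
  lookup 89.28.78.12: bits 0 walk d0:H1→d1:- -> H1
  + 175.244.151.111/32 (H1) depth=32
  lookup 175.244.151.111: bits 10101111111101001001011101101111 walk d0:H1→d1:-→d2:-→d3:-→d4:-→d5:-→d6:-→d7:-→d8:H2→d9:-→d10:-→d11:-→d12:-→d13:-→d14:-→d15:-→d16:-→d17:-→d18:-→d19:-→d20:H0→d21:-→d22:-→d23:-→d24:-→d25:-→d26:-→d27:-→d28:-→d29:-→d30:-→d31:-→d32:H1 -> H1
  del 51.3.224.0/24 (clear depth 24)
  lookup 175.0.0.1: bits 10101111 walk d0:H1→d1:-→d2:-→d3:-→d4:-→d5:-→d6:-→d7:-→d8:H2 -> H2
  lookup 175.244.144.2: bits 101011111111010010010 walk d0:H1→d1:-→d2:-→d3:-→d4:-→d5:-→d6:-→d7:-→d8:H2→d9:-→d10:-→d11:-→d12:-→d13:-→d14:-→d15:-→d16:-→d17:-→d18:-→d19:-→d20:H0→d21:- -> H0
  del 175.244.144.0/20 (clear depth 20)
  + 51.3.0.0/16 (H3) depth=16
  lookup 175.244.151.111: bits 10101111111101001001011101101111 walk d0:H1→d1:-→d2:-→d3:-→d4:-→d5:-→d6:-→d7:-→d8:H2→d9:-→d10:-→d11:-→d12:-→d13:-→d14:-→d15:-→d16:-→d17:-→d18:-→d19:-→d20:-→d21:-→d22:-→d23:-→d24:-→d25:-→d26:-→d27:-→d28:-→d29:-→d30:-→d31:-→d32:H1 -> H1
  del 175.0.0.0/8 (clear depth 8)
  del 175.244.151.111/32 (clear depth 32)
  + 175.240.0.0/12 (H3) depth=12
  + 51.3.224.0/20 (H1) depth=20
  + 51.3.224.0/20 (H2) depth=20
  + 175.244.151.0/24 (H2) depth=24
  lookup 175.244.151.90: bits 10101111111101001001011101 walk d0:H1→d1:-→d2:-→d3:-→d4:-→d5:-→d6:-→d7:-→d8:-→d9:-→d10:-→d11:-→d12:H3→d13:-→d14:-→d15:-→d16:-→d17:-→d18:-→d19:-→d20:-→d21:-→d22:-→d23:-→d24:H2→d25:-→d26:- -> H2
  + 175.0.0.0/8 (H2) depth=8
  + 51.3.0.0/16 (H1) depth=16
  + 175.244.0.0/16 (H1) depth=16
  lookup 51.3.224.18: bits 001100110000001111100000 walk d0:H1→d1:-→d2:-→d3:-→d4:-→d5:-→d6:-→d7:-→d8:-→d9:-→d10:-→d11:-→d12:-→d13:-→d14:-→d15:-→d16:H1→d17:-→d18:-→d19:-→d20:H2→d21:-→d22:-→d23:-→d24:- -> H2
  lookup 175.244.151.31: bits 1010111111110100100101110 walk d0:H1→d1:-→d2:-→d3:-→d4:-→d5:-→d6:-→d7:-→d8:H2→d9:-→d10:-→d11:-→d12:H3→d13:-→d14:-→d15:-→d16:H1→d17:-→d18:-→d19:-→d20:-→d21:-→d22:-→d23:-→d24:H2→d25:- -> H2
  lookup 175.0.21.139: bits 10101111 walk d0:H1→d1:-→d2:-→d3:-→d4:-→d5:-→d6:-→d7:-→d8:H2 -> H2
  + 175.244.151.108/30 (H1) depth=30
  + 128.0.0.0/2 (H0) depth=2
  del 175.240.0.0/12 (clear depth 12)
  lookup 179.59.252.207: bits 101 walk d0:H1→d1:-→d2:H0→d3:- -> H0
  + 175.244.0.0/16 (H3) depth=16
  lookup 175.244.151.21: bits 1010111111110100100101110 walk d0:H1→d1:-→d2:H0→d3:-→d4:-→d5:-→d6:-→d7:-→d8:H2→d9:-→d10:-→d11:-→d12:-→d13:-→d14:-→d15:-→d16:H3→d17:-→d18:-→d19:-→d20:-→d21:-→d22:-→d23:-→d24:H2→d25:- -> H2
  + 51.3.224.0/24 (H1) depth=24
  lookup 175.244.151.4: bits 1010111111110100100101110 walk d0:H1→d1:-→d2:H0→d3:-→d4:-→d5:-→d6:-→d7:-→d8:H2→d9:-→d10:-→d11:-→d12:-→d13:-→d14:-→d15:-→d16:H3→d17:-→d18:-→d19:-→d20:-→d21:-→d22:-→d23:-→d24:H2→d25:- -> H2

== LOOKUPS ==
["no-route","H2","H1","H1","H2","H0","H1","H2","H2","H2","H2","H0","H2","H2"]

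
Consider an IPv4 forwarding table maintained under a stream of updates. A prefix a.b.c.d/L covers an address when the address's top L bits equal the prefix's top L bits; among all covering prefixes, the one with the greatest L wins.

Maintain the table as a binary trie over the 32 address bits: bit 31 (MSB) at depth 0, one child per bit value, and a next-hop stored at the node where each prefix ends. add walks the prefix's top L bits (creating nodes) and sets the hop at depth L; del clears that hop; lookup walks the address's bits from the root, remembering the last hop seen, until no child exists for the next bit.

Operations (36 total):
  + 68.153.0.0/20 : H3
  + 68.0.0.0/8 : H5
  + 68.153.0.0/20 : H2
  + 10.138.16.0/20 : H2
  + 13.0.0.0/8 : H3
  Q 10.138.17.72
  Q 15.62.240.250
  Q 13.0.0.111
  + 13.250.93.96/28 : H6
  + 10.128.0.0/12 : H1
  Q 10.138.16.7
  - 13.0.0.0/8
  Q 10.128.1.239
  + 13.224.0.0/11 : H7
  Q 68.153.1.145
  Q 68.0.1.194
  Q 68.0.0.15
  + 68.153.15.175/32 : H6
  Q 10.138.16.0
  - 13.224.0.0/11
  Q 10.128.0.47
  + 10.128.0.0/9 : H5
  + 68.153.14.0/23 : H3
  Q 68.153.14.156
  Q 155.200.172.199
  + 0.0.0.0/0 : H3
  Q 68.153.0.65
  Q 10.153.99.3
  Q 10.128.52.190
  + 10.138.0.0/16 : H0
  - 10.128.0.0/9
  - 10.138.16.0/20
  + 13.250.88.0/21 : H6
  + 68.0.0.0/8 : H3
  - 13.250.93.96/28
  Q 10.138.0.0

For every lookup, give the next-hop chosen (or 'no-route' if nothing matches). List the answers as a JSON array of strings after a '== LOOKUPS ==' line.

Process each operation:
  add 68.153.0.0/20 -> H3 at depth 20
  add 68.0.0.0/8 -> H5 at depth 8
  add 68.153.0.0/20 -> H2 at depth 20
  add 10.138.16.0/20 -> H2 at depth 20
  add 13.0.0.0/8 -> H3 at depth 8
  Q 10.138.17.72: descend 00001010100010100001 ; hops seen [H2] ; pick H2
  Q 15.62.240.250: descend 000011 ; hops seen [∅] ; pick no-route
  Q 13.0.0.111: descend 00001101 ; hops seen [H3] ; pick H3
  add 13.250.93.96/28 -> H6 at depth 28
  add 10.128.0.0/12 -> H1 at depth 12
  Q 10.138.16.7: descend 00001010100010100001 ; hops seen [H1,H2] ; pick H2
  - 13.0.0.0/8 clear@8
  Q 10.128.1.239: descend 000010101000 ; hops seen [H1] ; pick H1
  add 13.224.0.0/11 -> H7 at depth 11
  Q 68.153.1.145: descend 01000100100110010000 ; hops seen [H5,H2] ; pick H2
  Q 68.0.1.194: descend 01000100 ; hops seen [H5] ; pick H5
  Q 68.0.0.15: descend 01000100 ; hops seen [H5] ; pick H5
  add 68.153.15.175/32 -> H6 at depth 32
  Q 10.138.16.0: descend 00001010100010100001 ; hops seen [H1,H2] ; pick H2
  - 13.224.0.0/11 clear@11
  Q 10.128.0.47: descend 000010101000 ; hops seen [H1] ; pick H1
  add 10.128.0.0/9 -> H5 at depth 9
  add 68.153.14.0/23 -> H3 at depth 23
  Q 68.153.14.156: descend 01000100100110010000111 ; hops seen [H5,H2,H3] ; pick H3
  Q 155.200.172.199: descend ε ; hops seen [∅] ; pick no-route
  add 0.0.0.0/0 -> H3 at depth 0
  Q 68.153.0.65: descend 01000100100110010000 ; hops seen [H3,H5,H2] ; pick H2
  Q 10.153.99.3: descend 00001010100 ; hops seen [H3,H5] ; pick H5
  Q 10.128.52.190: descend 000010101000 ; hops seen [H3,H5,H1] ; pick H1
  add 10.138.0.0/16 -> H0 at depth 16
  - 10.128.0.0/9 clear@9
  - 10.138.16.0/20 clear@20
  add 13.250.88.0/21 -> H6 at depth 21
  add 68.0.0.0/8 -> H3 at depth 8
  - 13.250.93.96/28 clear@28
  Q 10.138.0.0: descend 0000101010001010000 ; hops seen [H3,H1,H0] ; pick H0

== LOOKUPS ==
["H2","no-route","H3","H2","H1","H2","H5","H5","H2","H1","H3","no-route","H2","H5","H1","H0"]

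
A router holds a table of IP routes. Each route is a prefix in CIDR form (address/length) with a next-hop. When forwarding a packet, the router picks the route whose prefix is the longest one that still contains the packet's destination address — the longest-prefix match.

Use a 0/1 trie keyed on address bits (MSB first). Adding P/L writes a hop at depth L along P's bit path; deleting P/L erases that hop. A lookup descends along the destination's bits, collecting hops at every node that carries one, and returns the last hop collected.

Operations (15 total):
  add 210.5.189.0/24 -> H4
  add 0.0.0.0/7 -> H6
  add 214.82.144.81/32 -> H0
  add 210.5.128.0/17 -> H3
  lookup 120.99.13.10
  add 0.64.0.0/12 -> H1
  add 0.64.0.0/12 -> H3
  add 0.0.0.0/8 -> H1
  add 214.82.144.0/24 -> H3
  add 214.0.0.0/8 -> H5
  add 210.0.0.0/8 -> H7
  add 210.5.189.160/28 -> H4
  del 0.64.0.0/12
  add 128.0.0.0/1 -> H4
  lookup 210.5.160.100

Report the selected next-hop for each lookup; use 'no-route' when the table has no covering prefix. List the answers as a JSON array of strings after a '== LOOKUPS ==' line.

Trace:
  add 210.5.189.0/24 -> H4 at depth 24
  add 0.0.0.0/7 -> H6 at depth 7
  add 214.82.144.81/32 -> H0 at depth 32
  add 210.5.128.0/17 -> H3 at depth 17
  ? 120.99.13.10  path d0:-→d1:-  best=no-route
  add 0.64.0.0/12 -> H1 at depth 12
  add 0.64.0.0/12 -> H3 at depth 12
  add 0.0.0.0/8 -> H1 at depth 8
  add 214.82.144.0/24 -> H3 at depth 24
  add 214.0.0.0/8 -> H5 at depth 8
  add 210.0.0.0/8 -> H7 at depth 8
  add 210.5.189.160/28 -> H4 at depth 28
  - 0.64.0.0/12 clear@12
  add 128.0.0.0/1 -> H4 at depth 1
  ? 210.5.160.100  path d0:-→d1:H4→d2:-→d3:-→d4:-→d5:-→d6:-→d7:-→d8:H7→d9:-→d10:-→d11:-→d12:-→d13:-→d14:-→d15:-→d16:-→d17:H3→d18:-→d19:-  best=H3

== LOOKUPS ==
["no-route","H3"]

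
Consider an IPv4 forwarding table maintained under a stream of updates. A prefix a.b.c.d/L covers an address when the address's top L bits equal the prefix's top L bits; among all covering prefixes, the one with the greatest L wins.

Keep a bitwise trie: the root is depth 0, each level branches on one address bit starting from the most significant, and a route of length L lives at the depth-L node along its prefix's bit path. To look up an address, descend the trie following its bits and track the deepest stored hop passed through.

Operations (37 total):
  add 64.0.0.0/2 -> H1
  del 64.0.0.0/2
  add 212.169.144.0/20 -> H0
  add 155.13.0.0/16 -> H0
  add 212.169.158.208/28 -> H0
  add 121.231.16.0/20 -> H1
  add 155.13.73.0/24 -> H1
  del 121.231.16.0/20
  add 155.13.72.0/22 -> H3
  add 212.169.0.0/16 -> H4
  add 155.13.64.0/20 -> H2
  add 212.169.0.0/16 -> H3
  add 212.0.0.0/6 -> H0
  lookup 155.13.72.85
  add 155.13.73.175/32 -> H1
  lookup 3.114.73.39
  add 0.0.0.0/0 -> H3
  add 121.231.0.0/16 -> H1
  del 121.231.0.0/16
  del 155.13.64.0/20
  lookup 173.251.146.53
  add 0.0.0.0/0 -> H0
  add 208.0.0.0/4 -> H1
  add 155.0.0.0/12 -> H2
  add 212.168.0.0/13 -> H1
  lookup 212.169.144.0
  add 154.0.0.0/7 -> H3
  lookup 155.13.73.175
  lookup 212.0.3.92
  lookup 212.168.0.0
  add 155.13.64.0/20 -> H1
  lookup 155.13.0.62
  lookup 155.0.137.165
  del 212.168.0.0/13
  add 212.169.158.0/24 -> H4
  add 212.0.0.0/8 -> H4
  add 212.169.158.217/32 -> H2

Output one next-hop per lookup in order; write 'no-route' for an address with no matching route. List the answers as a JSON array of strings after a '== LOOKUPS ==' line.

Apply in order:
  + 64.0.0.0/2 (H1) depth=2
  - 64.0.0.0/2 clear@2
  + 212.169.144.0/20 (H0) depth=20
  + 155.13.0.0/16 (H0) depth=16
  + 212.169.158.208/28 (H0) depth=28
  + 121.231.16.0/20 (H1) depth=20
  + 155.13.73.0/24 (H1) depth=24
  - 121.231.16.0/20 clear@20
  + 155.13.72.0/22 (H3) depth=22
  + 212.169.0.0/16 (H4) depth=16
  + 155.13.64.0/20 (H2) depth=20
  + 212.169.0.0/16 (H3) depth=16
  + 212.0.0.0/6 (H0) depth=6
  Q 155.13.72.85: descend 10011011000011010100100 ; hops seen [H0,H2,H3] ; pick H3
  + 155.13.73.175/32 (H1) depth=32
  Q 3.114.73.39: descend 0 ; hops seen [∅] ; pick no-route
  + 0.0.0.0/0 (H3) depth=0
  + 121.231.0.0/16 (H1) depth=16
  - 121.231.0.0/16 clear@16
  - 155.13.64.0/20 clear@20
  Q 173.251.146.53: descend 10 ; hops seen [H3] ; pick H3
  + 0.0.0.0/0 (H0) depth=0
  + 208.0.0.0/4 (H1) depth=4
  + 155.0.0.0/12 (H2) depth=12
  + 212.168.0.0/13 (H1) depth=13
  Q 212.169.144.0: descend 11010100101010011001 ; hops seen [H0,H1,H0,H1,H3,H0] ; pick H0
  + 154.0.0.0/7 (H3) depth=7
  Q 155.13.73.175: descend 10011011000011010100100110101111 ; hops seen [H0,H3,H2,H0,H3,H1,H1] ; pick H1
  Q 212.0.3.92: descend 11010100 ; hops seen [H0,H1,H0] ; pick H0
  Q 212.168.0.0: descend 110101001010100 ; hops seen [H0,H1,H0,H1] ; pick H1
  + 155.13.64.0/20 (H1) depth=20
  Q 155.13.0.62: descend 10011011000011010 ; hops seen [H0,H3,H2,H0] ; pick H0
  Q 155.0.137.165: descend 100110110000 ; hops seen [H0,H3,H2] ; pick H2
  - 212.168.0.0/13 clear@13
  + 212.169.158.0/24 (H4) depth=24
  + 212.0.0.0/8 (H4) depth=8
  + 212.169.158.217/32 (H2) depth=32

== LOOKUPS ==
["H3","no-route","H3","H0","H1","H0","H1","H0","H2"]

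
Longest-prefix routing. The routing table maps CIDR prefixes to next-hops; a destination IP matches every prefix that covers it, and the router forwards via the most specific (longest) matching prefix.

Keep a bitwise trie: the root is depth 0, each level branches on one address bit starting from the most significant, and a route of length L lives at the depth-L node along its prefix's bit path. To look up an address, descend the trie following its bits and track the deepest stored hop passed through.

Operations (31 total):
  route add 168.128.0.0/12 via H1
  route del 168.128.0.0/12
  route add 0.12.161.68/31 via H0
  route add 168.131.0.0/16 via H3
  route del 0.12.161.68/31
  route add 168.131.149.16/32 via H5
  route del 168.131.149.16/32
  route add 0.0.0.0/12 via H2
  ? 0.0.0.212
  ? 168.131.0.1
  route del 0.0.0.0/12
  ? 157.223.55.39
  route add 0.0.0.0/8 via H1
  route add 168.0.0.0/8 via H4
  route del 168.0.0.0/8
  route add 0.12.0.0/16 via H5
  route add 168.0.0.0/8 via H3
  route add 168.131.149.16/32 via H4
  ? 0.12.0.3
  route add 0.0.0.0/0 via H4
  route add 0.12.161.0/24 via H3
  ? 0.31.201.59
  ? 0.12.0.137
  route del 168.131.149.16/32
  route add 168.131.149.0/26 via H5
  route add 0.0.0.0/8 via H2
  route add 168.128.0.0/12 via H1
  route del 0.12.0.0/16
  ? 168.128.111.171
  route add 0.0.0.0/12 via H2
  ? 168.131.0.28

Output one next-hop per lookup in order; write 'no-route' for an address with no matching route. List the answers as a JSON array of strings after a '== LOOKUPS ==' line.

Trace:
  + 168.128.0.0/12 (H1) depth=12
  - 168.128.0.0/12 clear@12
  + 0.12.161.68/31 (H0) depth=31
  + 168.131.0.0/16 (H3) depth=16
  - 0.12.161.68/31 clear@31
  + 168.131.149.16/32 (H5) depth=32
  - 168.131.149.16/32 clear@32
  + 0.0.0.0/12 (H2) depth=12
  ? 0.0.0.212  path d0:-→d1:-→d2:-→d3:-→d4:-→d5:-→d6:-→d7:-→d8:-→d9:-→d10:-→d11:-→d12:H2  best=H2
  ? 168.131.0.1  path d0:-→d1:-→d2:-→d3:-→d4:-→d5:-→d6:-→d7:-→d8:-→d9:-→d10:-→d11:-→d12:-→d13:-→d14:-→d15:-→d16:H3  best=H3
  - 0.0.0.0/12 clear@12
  ? 157.223.55.39  path d0:-→d1:-→d2:-  best=no-route
  + 0.0.0.0/8 (H1) depth=8
  + 168.0.0.0/8 (H4) depth=8
  - 168.0.0.0/8 clear@8
  + 0.12.0.0/16 (H5) depth=16
  + 168.0.0.0/8 (H3) depth=8
  + 168.131.149.16/32 (H4) depth=32
  ? 0.12.0.3  path d0:-→d1:-→d2:-→d3:-→d4:-→d5:-→d6:-→d7:-→d8:H1→d9:-→d10:-→d11:-→d12:-→d13:-→d14:-→d15:-→d16:H5  best=H5
  + 0.0.0.0/0 (H4) depth=0
  + 0.12.161.0/24 (H3) depth=24
  ? 0.31.201.59  path d0:H4→d1:-→d2:-→d3:-→d4:-→d5:-→d6:-→d7:-→d8:H1→d9:-→d10:-→d11:-  best=H1
  ? 0.12.0.137  path d0:H4→d1:-→d2:-→d3:-→d4:-→d5:-→d6:-→d7:-→d8:H1→d9:-→d10:-→d11:-→d12:-→d13:-→d14:-→d15:-→d16:H5  best=H5
  - 168.131.149.16/32 clear@32
  + 168.131.149.0/26 (H5) depth=26
  + 0.0.0.0/8 (H2) depth=8
  + 168.128.0.0/12 (H1) depth=12
  - 0.12.0.0/16 clear@16
  ? 168.128.111.171  path d0:H4→d1:-→d2:-→d3:-→d4:-→d5:-→d6:-→d7:-→d8:H3→d9:-→d10:-→d11:-→d12:H1→d13:-→d14:-  best=H1
  + 0.0.0.0/12 (H2) depth=12
  ? 168.131.0.28  path d0:H4→d1:-→d2:-→d3:-→d4:-→d5:-→d6:-→d7:-→d8:H3→d9:-→d10:-→d11:-→d12:H1→d13:-→d14:-→d15:-→d16:H3  best=H3

== LOOKUPS ==
["H2","H3","no-route","H5","H1","H5","H1","H3"]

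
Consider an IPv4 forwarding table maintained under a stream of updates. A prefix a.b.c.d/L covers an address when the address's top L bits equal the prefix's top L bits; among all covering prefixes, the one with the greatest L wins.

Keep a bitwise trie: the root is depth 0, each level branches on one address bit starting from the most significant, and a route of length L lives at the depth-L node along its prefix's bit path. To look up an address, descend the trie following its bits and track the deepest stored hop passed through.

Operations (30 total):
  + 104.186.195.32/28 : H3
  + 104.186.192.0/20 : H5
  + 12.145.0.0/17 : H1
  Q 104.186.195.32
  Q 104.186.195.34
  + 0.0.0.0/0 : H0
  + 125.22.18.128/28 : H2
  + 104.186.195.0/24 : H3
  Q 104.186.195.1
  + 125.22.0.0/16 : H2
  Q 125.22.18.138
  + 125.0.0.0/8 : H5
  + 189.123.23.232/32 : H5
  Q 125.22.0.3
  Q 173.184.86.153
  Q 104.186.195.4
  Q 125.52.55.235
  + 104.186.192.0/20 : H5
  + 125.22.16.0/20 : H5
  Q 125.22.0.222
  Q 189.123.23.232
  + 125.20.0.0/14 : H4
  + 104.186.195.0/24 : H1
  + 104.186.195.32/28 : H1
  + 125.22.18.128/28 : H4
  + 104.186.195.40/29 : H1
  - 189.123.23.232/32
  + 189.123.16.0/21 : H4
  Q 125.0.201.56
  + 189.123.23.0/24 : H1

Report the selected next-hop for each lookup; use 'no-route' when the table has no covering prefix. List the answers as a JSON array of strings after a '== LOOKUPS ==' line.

Trace:
  add 104.186.195.32/28 -> H3 at depth 28
  add 104.186.192.0/20 -> H5 at depth 20
  add 12.145.0.0/17 -> H1 at depth 17
  ? 104.186.195.32  path d0:-→d1:-→d2:-→d3:-→d4:-→d5:-→d6:-→d7:-→d8:-→d9:-→d10:-→d11:-→d12:-→d13:-→d14:-→d15:-→d16:-→d17:-→d18:-→d19:-→d20:H5→d21:-→d22:-→d23:-→d24:-→d25:-→d26:-→d27:-→d28:H3  best=H3
  ? 104.186.195.34  path d0:-→d1:-→d2:-→d3:-→d4:-→d5:-→d6:-→d7:-→d8:-→d9:-→d10:-→d11:-→d12:-→d13:-→d14:-→d15:-→d16:-→d17:-→d18:-→d19:-→d20:H5→d21:-→d22:-→d23:-→d24:-→d25:-→d26:-→d27:-→d28:H3  best=H3
  add 0.0.0.0/0 -> H0 at depth 0
  add 125.22.18.128/28 -> H2 at depth 28
  add 104.186.195.0/24 -> H3 at depth 24
  ? 104.186.195.1  path d0:H0→d1:-→d2:-→d3:-→d4:-→d5:-→d6:-→d7:-→d8:-→d9:-→d10:-→d11:-→d12:-→d13:-→d14:-→d15:-→d16:-→d17:-→d18:-→d19:-→d20:H5→d21:-→d22:-→d23:-→d24:H3→d25:-→d26:-  best=H3
  add 125.22.0.0/16 -> H2 at depth 16
  ? 125.22.18.138  path d0:H0→d1:-→d2:-→d3:-→d4:-→d5:-→d6:-→d7:-→d8:-→d9:-→d10:-→d11:-→d12:-→d13:-→d14:-→d15:-→d16:H2→d17:-→d18:-→d19:-→d20:-→d21:-→d22:-→d23:-→d24:-→d25:-→d26:-→d27:-→d28:H2  best=H2
  add 125.0.0.0/8 -> H5 at depth 8
  add 189.123.23.232/32 -> H5 at depth 32
  ? 125.22.0.3  path d0:H0→d1:-→d2:-→d3:-→d4:-→d5:-→d6:-→d7:-→d8:H5→d9:-→d10:-→d11:-→d12:-→d13:-→d14:-→d15:-→d16:H2→d17:-→d18:-→d19:-  best=H2
  ? 173.184.86.153  path d0:H0→d1:-→d2:-→d3:-  best=H0
  ? 104.186.195.4  path d0:H0→d1:-→d2:-→d3:-→d4:-→d5:-→d6:-→d7:-→d8:-→d9:-→d10:-→d11:-→d12:-→d13:-→d14:-→d15:-→d16:-→d17:-→d18:-→d19:-→d20:H5→d21:-→d22:-→d23:-→d24:H3→d25:-→d26:-  best=H3
  ? 125.52.55.235  path d0:H0→d1:-→d2:-→d3:-→d4:-→d5:-→d6:-→d7:-→d8:H5→d9:-→d10:-  best=H5
  add 104.186.192.0/20 -> H5 at depth 20
  add 125.22.16.0/20 -> H5 at depth 20
  ? 125.22.0.222  path d0:H0→d1:-→d2:-→d3:-→d4:-→d5:-→d6:-→d7:-→d8:H5→d9:-→d10:-→d11:-→d12:-→d13:-→d14:-→d15:-→d16:H2→d17:-→d18:-→d19:-  best=H2
  ? 189.123.23.232  path d0:H0→d1:-→d2:-→d3:-→d4:-→d5:-→d6:-→d7:-→d8:-→d9:-→d10:-→d11:-→d12:-→d13:-→d14:-→d15:-→d16:-→d17:-→d18:-→d19:-→d20:-→d21:-→d22:-→d23:-→d24:-→d25:-→d26:-→d27:-→d28:-→d29:-→d30:-→d31:-→d32:H5  best=H5
  add 125.20.0.0/14 -> H4 at depth 14
  add 104.186.195.0/24 -> H1 at depth 24
  add 104.186.195.32/28 -> H1 at depth 28
  add 125.22.18.128/28 -> H4 at depth 28
  add 104.186.195.40/29 -> H1 at depth 29
  - 189.123.23.232/32 clear@32
  add 189.123.16.0/21 -> H4 at depth 21
  ? 125.0.201.56  path d0:H0→d1:-→d2:-→d3:-→d4:-→d5:-→d6:-→d7:-→d8:H5→d9:-→d10:-→d11:-  best=H5
  add 189.123.23.0/24 -> H1 at depth 24

== LOOKUPS ==
["H3","H3","H3","H2","H2","H0","H3","H5","H2","H5","H5"]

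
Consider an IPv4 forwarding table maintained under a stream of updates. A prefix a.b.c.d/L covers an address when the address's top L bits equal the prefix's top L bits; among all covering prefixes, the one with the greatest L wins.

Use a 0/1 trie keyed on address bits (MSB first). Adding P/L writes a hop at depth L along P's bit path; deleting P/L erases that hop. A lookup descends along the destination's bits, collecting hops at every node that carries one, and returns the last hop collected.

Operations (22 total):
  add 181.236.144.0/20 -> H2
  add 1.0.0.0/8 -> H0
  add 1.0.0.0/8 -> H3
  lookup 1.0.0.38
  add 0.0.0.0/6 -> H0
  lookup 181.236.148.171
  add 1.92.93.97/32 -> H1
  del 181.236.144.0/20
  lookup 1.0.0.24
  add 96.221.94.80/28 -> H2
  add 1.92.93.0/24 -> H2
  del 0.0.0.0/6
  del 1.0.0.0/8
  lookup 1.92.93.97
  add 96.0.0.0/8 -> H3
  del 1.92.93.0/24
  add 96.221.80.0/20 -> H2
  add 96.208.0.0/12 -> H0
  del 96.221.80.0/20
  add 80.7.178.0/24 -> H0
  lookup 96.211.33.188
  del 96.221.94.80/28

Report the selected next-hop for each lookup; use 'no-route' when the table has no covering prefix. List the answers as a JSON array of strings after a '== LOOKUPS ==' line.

Apply in order:
  + 181.236.144.0/20 (H2) depth=20
  + 1.0.0.0/8 (H0) depth=8
  + 1.0.0.0/8 (H3) depth=8
  lookup 1.0.0.38: bits 00000001 walk d0:-→d1:-→d2:-→d3:-→d4:-→d5:-→d6:-→d7:-→d8:H3 -> H3
  + 0.0.0.0/6 (H0) depth=6
  lookup 181.236.148.171: bits 10110101111011001001 walk d0:-→d1:-→d2:-→d3:-→d4:-→d5:-→d6:-→d7:-→d8:-→d9:-→d10:-→d11:-→d12:-→d13:-→d14:-→d15:-→d16:-→d17:-→d18:-→d19:-→d20:H2 -> H2
  + 1.92.93.97/32 (H1) depth=32
  del 181.236.144.0/20 (clear depth 20)
  lookup 1.0.0.24: bits 000000010 walk d0:-→d1:-→d2:-→d3:-→d4:-→d5:-→d6:H0→d7:-→d8:H3→d9:- -> H3
  + 96.221.94.80/28 (H2) depth=28
  + 1.92.93.0/24 (H2) depth=24
  del 0.0.0.0/6 (clear depth 6)
  del 1.0.0.0/8 (clear depth 8)
  lookup 1.92.93.97: bits 00000001010111000101110101100001 walk d0:-→d1:-→d2:-→d3:-→d4:-→d5:-→d6:-→d7:-→d8:-→d9:-→d10:-→d11:-→d12:-→d13:-→d14:-→d15:-→d16:-→d17:-→d18:-→d19:-→d20:-→d21:-→d22:-→d23:-→d24:H2→d25:-→d26:-→d27:-→d28:-→d29:-→d30:-→d31:-→d32:H1 -> H1
  + 96.0.0.0/8 (H3) depth=8
  del 1.92.93.0/24 (clear depth 24)
  + 96.221.80.0/20 (H2) depth=20
  + 96.208.0.0/12 (H0) depth=12
  del 96.221.80.0/20 (clear depth 20)
  + 80.7.178.0/24 (H0) depth=24
  lookup 96.211.33.188: bits 011000001101 walk d0:-→d1:-→d2:-→d3:-→d4:-→d5:-→d6:-→d7:-→d8:H3→d9:-→d10:-→d11:-→d12:H0 -> H0
  del 96.221.94.80/28 (clear depth 28)

== LOOKUPS ==
["H3","H2","H3","H1","H0"]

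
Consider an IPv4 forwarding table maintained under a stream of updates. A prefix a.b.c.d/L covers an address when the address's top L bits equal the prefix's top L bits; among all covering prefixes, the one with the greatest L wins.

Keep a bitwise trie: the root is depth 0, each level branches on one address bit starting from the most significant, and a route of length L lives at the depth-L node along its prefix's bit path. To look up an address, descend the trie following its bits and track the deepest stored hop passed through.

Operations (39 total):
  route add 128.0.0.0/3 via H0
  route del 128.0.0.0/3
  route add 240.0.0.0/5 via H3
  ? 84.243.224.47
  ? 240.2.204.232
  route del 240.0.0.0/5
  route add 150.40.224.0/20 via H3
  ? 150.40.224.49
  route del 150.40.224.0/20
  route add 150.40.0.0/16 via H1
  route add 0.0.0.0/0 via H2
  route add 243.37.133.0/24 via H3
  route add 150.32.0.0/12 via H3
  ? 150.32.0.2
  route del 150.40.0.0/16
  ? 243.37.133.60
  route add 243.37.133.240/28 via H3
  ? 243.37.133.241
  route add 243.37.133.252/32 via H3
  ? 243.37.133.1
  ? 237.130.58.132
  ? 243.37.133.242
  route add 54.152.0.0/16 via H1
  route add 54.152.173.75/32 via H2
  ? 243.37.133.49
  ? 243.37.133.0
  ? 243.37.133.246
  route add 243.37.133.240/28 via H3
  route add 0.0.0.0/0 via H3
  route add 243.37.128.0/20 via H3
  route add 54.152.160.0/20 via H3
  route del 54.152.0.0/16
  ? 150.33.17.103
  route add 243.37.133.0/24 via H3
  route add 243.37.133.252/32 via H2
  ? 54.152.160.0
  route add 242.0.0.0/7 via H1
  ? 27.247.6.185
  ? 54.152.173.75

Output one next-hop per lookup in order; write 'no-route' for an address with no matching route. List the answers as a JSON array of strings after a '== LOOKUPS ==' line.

Trace:
  + 128.0.0.0/3 (H0) depth=3
  del 128.0.0.0/3 (clear depth 3)
  + 240.0.0.0/5 (H3) depth=5
  ? 84.243.224.47  path d0:-  best=no-route
  ? 240.2.204.232  path d0:-→d1:-→d2:-→d3:-→d4:-→d5:H3  best=H3
  del 240.0.0.0/5 (clear depth 5)
  + 150.40.224.0/20 (H3) depth=20
  ? 150.40.224.49  path d0:-→d1:-→d2:-→d3:-→d4:-→d5:-→d6:-→d7:-→d8:-→d9:-→d10:-→d11:-→d12:-→d13:-→d14:-→d15:-→d16:-→d17:-→d18:-→d19:-→d20:H3  best=H3
  del 150.40.224.0/20 (clear depth 20)
  + 150.40.0.0/16 (H1) depth=16
  + 0.0.0.0/0 (H2) depth=0
  + 243.37.133.0/24 (H3) depth=24
  + 150.32.0.0/12 (H3) depth=12
  ? 150.32.0.2  path d0:H2→d1:-→d2:-→d3:-→d4:-→d5:-→d6:-→d7:-→d8:-→d9:-→d10:-→d11:-→d12:H3  best=H3
  del 150.40.0.0/16 (clear depth 16)
  ? 243.37.133.60  path d0:H2→d1:-→d2:-→d3:-→d4:-→d5:-→d6:-→d7:-→d8:-→d9:-→d10:-→d11:-→d12:-→d13:-→d14:-→d15:-→d16:-→d17:-→d18:-→d19:-→d20:-→d21:-→d22:-→d23:-→d24:H3  best=H3
  + 243.37.133.240/28 (H3) depth=28
  ? 243.37.133.241  path d0:H2→d1:-→d2:-→d3:-→d4:-→d5:-→d6:-→d7:-→d8:-→d9:-→d10:-→d11:-→d12:-→d13:-→d14:-→d15:-→d16:-→d17:-→d18:-→d19:-→d20:-→d21:-→d22:-→d23:-→d24:H3→d25:-→d26:-→d27:-→d28:H3  best=H3
  + 243.37.133.252/32 (H3) depth=32
  ? 243.37.133.1  path d0:H2→d1:-→d2:-→d3:-→d4:-→d5:-→d6:-→d7:-→d8:-→d9:-→d10:-→d11:-→d12:-→d13:-→d14:-→d15:-→d16:-→d17:-→d18:-→d19:-→d20:-→d21:-→d22:-→d23:-→d24:H3  best=H3
  ? 237.130.58.132  path d0:H2→d1:-→d2:-→d3:-  best=H2
  ? 243.37.133.242  path d0:H2→d1:-→d2:-→d3:-→d4:-→d5:-→d6:-→d7:-→d8:-→d9:-→d10:-→d11:-→d12:-→d13:-→d14:-→d15:-→d16:-→d17:-→d18:-→d19:-→d20:-→d21:-→d22:-→d23:-→d24:H3→d25:-→d26:-→d27:-→d28:H3  best=H3
  + 54.152.0.0/16 (H1) depth=16
  + 54.152.173.75/32 (H2) depth=32
  ? 243.37.133.49  path d0:H2→d1:-→d2:-→d3:-→d4:-→d5:-→d6:-→d7:-→d8:-→d9:-→d10:-→d11:-→d12:-→d13:-→d14:-→d15:-→d16:-→d17:-→d18:-→d19:-→d20:-→d21:-→d22:-→d23:-→d24:H3  best=H3
  ? 243.37.133.0  path d0:H2→d1:-→d2:-→d3:-→d4:-→d5:-→d6:-→d7:-→d8:-→d9:-→d10:-→d11:-→d12:-→d13:-→d14:-→d15:-→d16:-→d17:-→d18:-→d19:-→d20:-→d21:-→d22:-→d23:-→d24:H3  best=H3
  ? 243.37.133.246  path d0:H2→d1:-→d2:-→d3:-→d4:-→d5:-→d6:-→d7:-→d8:-→d9:-→d10:-→d11:-→d12:-→d13:-→d14:-→d15:-→d16:-→d17:-→d18:-→d19:-→d20:-→d21:-→d22:-→d23:-→d24:H3→d25:-→d26:-→d27:-→d28:H3  best=H3
  + 243.37.133.240/28 (H3) depth=28
  + 0.0.0.0/0 (H3) depth=0
  + 243.37.128.0/20 (H3) depth=20
  + 54.152.160.0/20 (H3) depth=20
  del 54.152.0.0/16 (clear depth 16)
  ? 150.33.17.103  path d0:H3→d1:-→d2:-→d3:-→d4:-→d5:-→d6:-→d7:-→d8:-→d9:-→d10:-→d11:-→d12:H3  best=H3
  + 243.37.133.0/24 (H3) depth=24
  + 243.37.133.252/32 (H2) depth=32
  ? 54.152.160.0  path d0:H3→d1:-→d2:-→d3:-→d4:-→d5:-→d6:-→d7:-→d8:-→d9:-→d10:-→d11:-→d12:-→d13:-→d14:-→d15:-→d16:-→d17:-→d18:-→d19:-→d20:H3  best=H3
  + 242.0.0.0/7 (H1) depth=7
  ? 27.247.6.185  path d0:H3→d1:-→d2:-  best=H3
  ? 54.152.173.75  path d0:H3→d1:-→d2:-→d3:-→d4:-→d5:-→d6:-→d7:-→d8:-→d9:-→d10:-→d11:-→d12:-→d13:-→d14:-→d15:-→d16:-→d17:-→d18:-→d19:-→d20:H3→d21:-→d22:-→d23:-→d24:-→d25:-→d26:-→d27:-→d28:-→d29:-→d30:-→d31:-→d32:H2  best=H2

== LOOKUPS ==
["no-route","H3","H3","H3","H3","H3","H3","H2","H3","H3","H3","H3","H3","H3","H3","H2"]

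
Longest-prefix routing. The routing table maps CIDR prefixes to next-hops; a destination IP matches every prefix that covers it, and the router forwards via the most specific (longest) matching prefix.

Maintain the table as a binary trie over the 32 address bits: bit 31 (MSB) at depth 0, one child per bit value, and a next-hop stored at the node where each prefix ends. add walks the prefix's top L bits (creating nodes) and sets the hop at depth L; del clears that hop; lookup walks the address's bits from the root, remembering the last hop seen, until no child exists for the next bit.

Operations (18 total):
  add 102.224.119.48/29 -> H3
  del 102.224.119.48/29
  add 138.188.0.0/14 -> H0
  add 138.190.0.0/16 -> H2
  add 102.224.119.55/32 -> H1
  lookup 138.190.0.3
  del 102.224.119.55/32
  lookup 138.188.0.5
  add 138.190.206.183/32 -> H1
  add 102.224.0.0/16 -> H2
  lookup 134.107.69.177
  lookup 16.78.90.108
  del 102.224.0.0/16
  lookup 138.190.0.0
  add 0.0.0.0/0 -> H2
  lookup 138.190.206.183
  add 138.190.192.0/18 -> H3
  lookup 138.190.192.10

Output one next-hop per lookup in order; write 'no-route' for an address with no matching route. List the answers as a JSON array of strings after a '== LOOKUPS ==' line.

Trace:
  + 102.224.119.48/29 (H3) depth=29
  - 102.224.119.48/29 clear@29
  + 138.188.0.0/14 (H0) depth=14
  + 138.190.0.0/16 (H2) depth=16
  + 102.224.119.55/32 (H1) depth=32
  ? 138.190.0.3  path d0:-→d1:-→d2:-→d3:-→d4:-→d5:-→d6:-→d7:-→d8:-→d9:-→d10:-→d11:-→d12:-→d13:-→d14:H0→d15:-→d16:H2  best=H2
  - 102.224.119.55/32 clear@32
  ? 138.188.0.5  path d0:-→d1:-→d2:-→d3:-→d4:-→d5:-→d6:-→d7:-→d8:-→d9:-→d10:-→d11:-→d12:-→d13:-→d14:H0  best=H0
  + 138.190.206.183/32 (H1) depth=32
  + 102.224.0.0/16 (H2) depth=16
  ? 134.107.69.177  path d0:-→d1:-→d2:-→d3:-→d4:-  best=no-route
  ? 16.78.90.108  path d0:-→d1:-  best=no-route
  - 102.224.0.0/16 clear@16
  ? 138.190.0.0  path d0:-→d1:-→d2:-→d3:-→d4:-→d5:-→d6:-→d7:-→d8:-→d9:-→d10:-→d11:-→d12:-→d13:-→d14:H0→d15:-→d16:H2  best=H2
  + 0.0.0.0/0 (H2) depth=0
  ? 138.190.206.183  path d0:H2→d1:-→d2:-→d3:-→d4:-→d5:-→d6:-→d7:-→d8:-→d9:-→d10:-→d11:-→d12:-→d13:-→d14:H0→d15:-→d16:H2→d17:-→d18:-→d19:-→d20:-→d21:-→d22:-→d23:-→d24:-→d25:-→d26:-→d27:-→d28:-→d29:-→d30:-→d31:-→d32:H1  best=H1
  + 138.190.192.0/18 (H3) depth=18
  ? 138.190.192.10  path d0:H2→d1:-→d2:-→d3:-→d4:-→d5:-→d6:-→d7:-→d8:-→d9:-→d10:-→d11:-→d12:-→d13:-→d14:H0→d15:-→d16:H2→d17:-→d18:H3→d19:-→d20:-  best=H3

== LOOKUPS ==
["H2","H0","no-route","no-route","H2","H1","H3"]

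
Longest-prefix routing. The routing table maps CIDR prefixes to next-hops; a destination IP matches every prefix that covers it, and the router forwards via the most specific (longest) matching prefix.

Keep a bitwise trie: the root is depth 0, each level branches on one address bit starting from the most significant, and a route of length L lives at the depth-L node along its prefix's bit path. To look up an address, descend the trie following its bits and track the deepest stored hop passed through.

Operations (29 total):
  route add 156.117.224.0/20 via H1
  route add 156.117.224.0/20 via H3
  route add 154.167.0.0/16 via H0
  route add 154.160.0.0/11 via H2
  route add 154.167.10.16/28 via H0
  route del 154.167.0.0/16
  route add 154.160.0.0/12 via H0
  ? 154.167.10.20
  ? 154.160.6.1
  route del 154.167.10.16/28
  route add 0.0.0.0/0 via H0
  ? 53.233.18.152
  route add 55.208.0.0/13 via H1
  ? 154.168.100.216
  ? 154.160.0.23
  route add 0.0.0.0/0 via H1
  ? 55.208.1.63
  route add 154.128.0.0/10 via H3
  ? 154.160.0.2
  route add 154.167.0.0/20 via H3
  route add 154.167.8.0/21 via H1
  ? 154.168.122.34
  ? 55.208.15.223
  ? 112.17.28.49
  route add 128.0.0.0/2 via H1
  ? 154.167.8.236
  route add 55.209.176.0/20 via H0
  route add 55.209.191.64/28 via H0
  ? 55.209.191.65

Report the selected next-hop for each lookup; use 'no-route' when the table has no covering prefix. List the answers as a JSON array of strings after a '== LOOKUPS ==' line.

Process each operation:
  add 156.117.224.0/20 -> H1 at depth 20
  add 156.117.224.0/20 -> H3 at depth 20
  add 154.167.0.0/16 -> H0 at depth 16
  add 154.160.0.0/11 -> H2 at depth 11
  add 154.167.10.16/28 -> H0 at depth 28
  del 154.167.0.0/16 (clear depth 16)
  add 154.160.0.0/12 -> H0 at depth 12
  ? 154.167.10.20  path d0:-→d1:-→d2:-→d3:-→d4:-→d5:-→d6:-→d7:-→d8:-→d9:-→d10:-→d11:H2→d12:H0→d13:-→d14:-→d15:-→d16:-→d17:-→d18:-→d19:-→d20:-→d21:-→d22:-→d23:-→d24:-→d25:-→d26:-→d27:-→d28:H0  best=H0
  ? 154.160.6.1  path d0:-→d1:-→d2:-→d3:-→d4:-→d5:-→d6:-→d7:-→d8:-→d9:-→d10:-→d11:H2→d12:H0→d13:-  best=H0
  del 154.167.10.16/28 (clear depth 28)
  add 0.0.0.0/0 -> H0 at depth 0
  ? 53.233.18.152  path d0:H0  best=H0
  add 55.208.0.0/13 -> H1 at depth 13
  ? 154.168.100.216  path d0:H0→d1:-→d2:-→d3:-→d4:-→d5:-→d6:-→d7:-→d8:-→d9:-→d10:-→d11:H2→d12:H0  best=H0
  ? 154.160.0.23  path d0:H0→d1:-→d2:-→d3:-→d4:-→d5:-→d6:-→d7:-→d8:-→d9:-→d10:-→d11:H2→d12:H0→d13:-  best=H0
  add 0.0.0.0/0 -> H1 at depth 0
  ? 55.208.1.63  path d0:H1→d1:-→d2:-→d3:-→d4:-→d5:-→d6:-→d7:-→d8:-→d9:-→d10:-→d11:-→d12:-→d13:H1  best=H1
  add 154.128.0.0/10 -> H3 at depth 10
  ? 154.160.0.2  path d0:H1→d1:-→d2:-→d3:-→d4:-→d5:-→d6:-→d7:-→d8:-→d9:-→d10:H3→d11:H2→d12:H0→d13:-  best=H0
  add 154.167.0.0/20 -> H3 at depth 20
  add 154.167.8.0/21 -> H1 at depth 21
  ? 154.168.122.34  path d0:H1→d1:-→d2:-→d3:-→d4:-→d5:-→d6:-→d7:-→d8:-→d9:-→d10:H3→d11:H2→d12:H0  best=H0
  ? 55.208.15.223  path d0:H1→d1:-→d2:-→d3:-→d4:-→d5:-→d6:-→d7:-→d8:-→d9:-→d10:-→d11:-→d12:-→d13:H1  best=H1
  ? 112.17.28.49  path d0:H1→d1:-  best=H1
  add 128.0.0.0/2 -> H1 at depth 2
  ? 154.167.8.236  path d0:H1→d1:-→d2:H1→d3:-→d4:-→d5:-→d6:-→d7:-→d8:-→d9:-→d10:H3→d11:H2→d12:H0→d13:-→d14:-→d15:-→d16:-→d17:-→d18:-→d19:-→d20:H3→d21:H1→d22:-  best=H1
  add 55.209.176.0/20 -> H0 at depth 20
  add 55.209.191.64/28 -> H0 at depth 28
  ? 55.209.191.65  path d0:H1→d1:-→d2:-→d3:-→d4:-→d5:-→d6:-→d7:-→d8:-→d9:-→d10:-→d11:-→d12:-→d13:H1→d14:-→d15:-→d16:-→d17:-→d18:-→d19:-→d20:H0→d21:-→d22:-→d23:-→d24:-→d25:-→d26:-→d27:-→d28:H0  best=H0

== LOOKUPS ==
["H0","H0","H0","H0","H0","H1","H0","H0","H1","H1","H1","H0"]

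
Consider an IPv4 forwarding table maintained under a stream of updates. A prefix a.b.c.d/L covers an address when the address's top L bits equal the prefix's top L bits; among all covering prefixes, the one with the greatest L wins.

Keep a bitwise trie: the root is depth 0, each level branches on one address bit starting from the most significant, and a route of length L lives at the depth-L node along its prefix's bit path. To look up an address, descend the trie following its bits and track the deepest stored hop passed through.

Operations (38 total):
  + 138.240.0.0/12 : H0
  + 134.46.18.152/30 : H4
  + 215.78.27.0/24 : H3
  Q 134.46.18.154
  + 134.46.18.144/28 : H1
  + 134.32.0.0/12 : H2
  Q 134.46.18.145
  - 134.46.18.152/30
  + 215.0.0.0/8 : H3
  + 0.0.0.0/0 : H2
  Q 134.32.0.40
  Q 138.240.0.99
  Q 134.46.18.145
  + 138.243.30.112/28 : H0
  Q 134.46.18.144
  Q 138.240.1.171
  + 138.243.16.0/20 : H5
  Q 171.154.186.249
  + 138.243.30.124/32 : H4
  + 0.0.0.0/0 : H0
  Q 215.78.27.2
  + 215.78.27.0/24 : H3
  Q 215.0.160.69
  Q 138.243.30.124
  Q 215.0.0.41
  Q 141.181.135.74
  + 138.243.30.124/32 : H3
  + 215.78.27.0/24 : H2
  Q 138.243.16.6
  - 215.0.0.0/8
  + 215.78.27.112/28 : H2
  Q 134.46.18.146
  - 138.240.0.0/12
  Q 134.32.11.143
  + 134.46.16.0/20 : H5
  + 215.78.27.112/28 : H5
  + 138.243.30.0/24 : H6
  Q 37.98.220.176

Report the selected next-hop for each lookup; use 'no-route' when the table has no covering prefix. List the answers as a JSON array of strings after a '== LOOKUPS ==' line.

Apply in order:
  add 138.240.0.0/12 -> H0 at depth 12
  add 134.46.18.152/30 -> H4 at depth 30
  add 215.78.27.0/24 -> H3 at depth 24
  Q 134.46.18.154: descend 100001100010111000010010100110 ; hops seen [H4] ; pick H4
  add 134.46.18.144/28 -> H1 at depth 28
  add 134.32.0.0/12 -> H2 at depth 12
  Q 134.46.18.145: descend 1000011000101110000100101001 ; hops seen [H2,H1] ; pick H1
  del 134.46.18.152/30 (clear depth 30)
  add 215.0.0.0/8 -> H3 at depth 8
  add 0.0.0.0/0 -> H2 at depth 0
  Q 134.32.0.40: descend 100001100010 ; hops seen [H2,H2] ; pick H2
  Q 138.240.0.99: descend 100010101111 ; hops seen [H2,H0] ; pick H0
  Q 134.46.18.145: descend 1000011000101110000100101001 ; hops seen [H2,H2,H1] ; pick H1
  add 138.243.30.112/28 -> H0 at depth 28
  Q 134.46.18.144: descend 1000011000101110000100101001 ; hops seen [H2,H2,H1] ; pick H1
  Q 138.240.1.171: descend 10001010111100 ; hops seen [H2,H0] ; pick H0
  add 138.243.16.0/20 -> H5 at depth 20
  Q 171.154.186.249: descend 10 ; hops seen [H2] ; pick H2
  add 138.243.30.124/32 -> H4 at depth 32
  add 0.0.0.0/0 -> H0 at depth 0
  Q 215.78.27.2: descend 110101110100111000011011 ; hops seen [H0,H3,H3] ; pick H3
  add 215.78.27.0/24 -> H3 at depth 24
  Q 215.0.160.69: descend 110101110 ; hops seen [H0,H3] ; pick H3
  Q 138.243.30.124: descend 10001010111100110001111001111100 ; hops seen [H0,H0,H5,H0,H4] ; pick H4
  Q 215.0.0.41: descend 110101110 ; hops seen [H0,H3] ; pick H3
  Q 141.181.135.74: descend 10001 ; hops seen [H0] ; pick H0
  add 138.243.30.124/32 -> H3 at depth 32
  add 215.78.27.0/24 -> H2 at depth 24
  Q 138.243.16.6: descend 10001010111100110001 ; hops seen [H0,H0,H5] ; pick H5
  del 215.0.0.0/8 (clear depth 8)
  add 215.78.27.112/28 -> H2 at depth 28
  Q 134.46.18.146: descend 1000011000101110000100101001 ; hops seen [H0,H2,H1] ; pick H1
  del 138.240.0.0/12 (clear depth 12)
  Q 134.32.11.143: descend 100001100010 ; hops seen [H0,H2] ; pick H2
  add 134.46.16.0/20 -> H5 at depth 20
  add 215.78.27.112/28 -> H5 at depth 28
  add 138.243.30.0/24 -> H6 at depth 24
  Q 37.98.220.176: descend ε ; hops seen [H0] ; pick H0

== LOOKUPS ==
["H4","H1","H2","H0","H1","H1","H0","H2","H3","H3","H4","H3","H0","H5","H1","H2","H0"]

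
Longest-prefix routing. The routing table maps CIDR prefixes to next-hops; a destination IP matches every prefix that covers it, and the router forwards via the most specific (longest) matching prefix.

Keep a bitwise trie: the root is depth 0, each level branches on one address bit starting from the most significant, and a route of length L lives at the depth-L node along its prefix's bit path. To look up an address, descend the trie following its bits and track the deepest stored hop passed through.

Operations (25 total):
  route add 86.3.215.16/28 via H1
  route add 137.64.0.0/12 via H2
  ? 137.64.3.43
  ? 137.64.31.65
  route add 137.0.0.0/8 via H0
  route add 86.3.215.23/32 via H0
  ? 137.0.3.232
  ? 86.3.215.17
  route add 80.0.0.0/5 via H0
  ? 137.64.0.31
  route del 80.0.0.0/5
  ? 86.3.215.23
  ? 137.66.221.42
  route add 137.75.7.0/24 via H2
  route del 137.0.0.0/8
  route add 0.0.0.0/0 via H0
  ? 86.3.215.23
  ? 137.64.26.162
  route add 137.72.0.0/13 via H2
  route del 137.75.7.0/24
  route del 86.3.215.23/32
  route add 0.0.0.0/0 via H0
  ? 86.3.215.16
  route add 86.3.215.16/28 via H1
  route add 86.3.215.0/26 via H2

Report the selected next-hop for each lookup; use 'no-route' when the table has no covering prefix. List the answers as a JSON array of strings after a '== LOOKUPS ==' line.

Process each operation:
  add 86.3.215.16/28 -> H1 at depth 28
  add 137.64.0.0/12 -> H2 at depth 12
  lookup 137.64.3.43: bits 100010010100 walk d0:-→d1:-→d2:-→d3:-→d4:-→d5:-→d6:-→d7:-→d8:-→d9:-→d10:-→d11:-→d12:H2 -> H2
  lookup 137.64.31.65: bits 100010010100 walk d0:-→d1:-→d2:-→d3:-→d4:-→d5:-→d6:-→d7:-→d8:-→d9:-→d10:-→d11:-→d12:H2 -> H2
  add 137.0.0.0/8 -> H0 at depth 8
  add 86.3.215.23/32 -> H0 at depth 32
  lookup 137.0.3.232: bits 100010010 walk d0:-→d1:-→d2:-→d3:-→d4:-→d5:-→d6:-→d7:-→d8:H0→d9:- -> H0
  lookup 86.3.215.17: bits 01010110000000111101011100010 walk d0:-→d1:-→d2:-→d3:-→d4:-→d5:-→d6:-→d7:-→d8:-→d9:-→d10:-→d11:-→d12:-→d13:-→d14:-→d15:-→d16:-→d17:-→d18:-→d19:-→d20:-→d21:-→d22:-→d23:-→d24:-→d25:-→d26:-→d27:-→d28:H1→d29:- -> H1
  add 80.0.0.0/5 -> H0 at depth 5
  lookup 137.64.0.31: bits 100010010100 walk d0:-→d1:-→d2:-→d3:-→d4:-→d5:-→d6:-→d7:-→d8:H0→d9:-→d10:-→d11:-→d12:H2 -> H2
  del 80.0.0.0/5 (clear depth 5)
  lookup 86.3.215.23: bits 01010110000000111101011100010111 walk d0:-→d1:-→d2:-→d3:-→d4:-→d5:-→d6:-→d7:-→d8:-→d9:-→d10:-→d11:-→d12:-→d13:-→d14:-→d15:-→d16:-→d17:-→d18:-→d19:-→d20:-→d21:-→d22:-→d23:-→d24:-→d25:-→d26:-→d27:-→d28:H1→d29:-→d30:-→d31:-→d32:H0 -> H0
  lookup 137.66.221.42: bits 100010010100 walk d0:-→d1:-→d2:-→d3:-→d4:-→d5:-→d6:-→d7:-→d8:H0→d9:-→d10:-→d11:-→d12:H2 -> H2
  add 137.75.7.0/24 -> H2 at depth 24
  del 137.0.0.0/8 (clear depth 8)
  add 0.0.0.0/0 -> H0 at depth 0
  lookup 86.3.215.23: bits 01010110000000111101011100010111 walk d0:H0→d1:-→d2:-→d3:-→d4:-→d5:-→d6:-→d7:-→d8:-→d9:-→d10:-→d11:-→d12:-→d13:-→d14:-→d15:-→d16:-→d17:-→d18:-→d19:-→d20:-→d21:-→d22:-→d23:-→d24:-→d25:-→d26:-→d27:-→d28:H1→d29:-→d30:-→d31:-→d32:H0 -> H0
  lookup 137.64.26.162: bits 100010010100 walk d0:H0→d1:-→d2:-→d3:-→d4:-→d5:-→d6:-→d7:-→d8:-→d9:-→d10:-→d11:-→d12:H2 -> H2
  add 137.72.0.0/13 -> H2 at depth 13
  del 137.75.7.0/24 (clear depth 24)
  del 86.3.215.23/32 (clear depth 32)
  add 0.0.0.0/0 -> H0 at depth 0
  lookup 86.3.215.16: bits 01010110000000111101011100010 walk d0:H0→d1:-→d2:-→d3:-→d4:-→d5:-→d6:-→d7:-→d8:-→d9:-→d10:-→d11:-→d12:-→d13:-→d14:-→d15:-→d16:-→d17:-→d18:-→d19:-→d20:-→d21:-→d22:-→d23:-→d24:-→d25:-→d26:-→d27:-→d28:H1→d29:- -> H1
  add 86.3.215.16/28 -> H1 at depth 28
  add 86.3.215.0/26 -> H2 at depth 26

== LOOKUPS ==
["H2","H2","H0","H1","H2","H0","H2","H0","H2","H1"]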